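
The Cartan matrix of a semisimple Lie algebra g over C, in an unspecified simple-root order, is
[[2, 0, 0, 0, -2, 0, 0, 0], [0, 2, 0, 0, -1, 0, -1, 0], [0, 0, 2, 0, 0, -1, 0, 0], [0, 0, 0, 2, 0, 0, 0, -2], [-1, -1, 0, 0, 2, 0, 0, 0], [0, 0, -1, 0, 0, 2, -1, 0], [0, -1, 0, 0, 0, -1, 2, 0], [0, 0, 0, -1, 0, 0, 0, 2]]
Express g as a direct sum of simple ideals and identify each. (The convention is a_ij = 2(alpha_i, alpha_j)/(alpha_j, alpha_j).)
The diagram associated to this matrix has two connected components: the simple roots {alpha_4, alpha_8} form a chain of 2 nodes with a double edge at one end; the terminal node there is the unique short simple root (B_2), and {alpha_1, alpha_2, alpha_3, alpha_5, alpha_6, alpha_7} form a chain of 6 nodes with a double edge at one end; the terminal node there is the unique long simple root (C_6). A semisimple Lie algebra decomposes uniquely as the direct sum of simple ideals, one per connected component of its Dynkin diagram, so g ≅ B_2 ⊕ C_6 (dimension 10 + 78 = 88).

B2 ⊕ C6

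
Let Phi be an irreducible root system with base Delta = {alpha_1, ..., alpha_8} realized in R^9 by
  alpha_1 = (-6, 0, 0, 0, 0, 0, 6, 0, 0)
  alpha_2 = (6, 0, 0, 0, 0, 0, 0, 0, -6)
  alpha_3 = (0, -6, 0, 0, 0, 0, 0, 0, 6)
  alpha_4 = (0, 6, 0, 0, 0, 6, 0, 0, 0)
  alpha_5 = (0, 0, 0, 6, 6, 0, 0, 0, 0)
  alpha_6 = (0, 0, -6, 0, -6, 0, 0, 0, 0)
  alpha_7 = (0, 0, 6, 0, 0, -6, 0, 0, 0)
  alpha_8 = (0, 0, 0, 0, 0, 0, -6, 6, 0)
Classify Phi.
Compute the Cartan integers a_ij = 2(alpha_i, alpha_j)/(alpha_j, alpha_j); the resulting 8x8 Cartan matrix is
[[2, -1, 0, 0, 0, 0, 0, -1], [-1, 2, -1, 0, 0, 0, 0, 0], [0, -1, 2, -1, 0, 0, 0, 0], [0, 0, -1, 2, 0, 0, -1, 0], [0, 0, 0, 0, 2, -1, 0, 0], [0, 0, 0, 0, -1, 2, -1, 0], [0, 0, 0, -1, 0, -1, 2, 0], [-1, 0, 0, 0, 0, 0, 0, 2]].
All simple roots have the same length, so the diagram is simply laced. The associated Dynkin diagram is a chain of 8 nodes with single edges (A_8), so the type is A_8 (the algebra sl(9)).

type A_8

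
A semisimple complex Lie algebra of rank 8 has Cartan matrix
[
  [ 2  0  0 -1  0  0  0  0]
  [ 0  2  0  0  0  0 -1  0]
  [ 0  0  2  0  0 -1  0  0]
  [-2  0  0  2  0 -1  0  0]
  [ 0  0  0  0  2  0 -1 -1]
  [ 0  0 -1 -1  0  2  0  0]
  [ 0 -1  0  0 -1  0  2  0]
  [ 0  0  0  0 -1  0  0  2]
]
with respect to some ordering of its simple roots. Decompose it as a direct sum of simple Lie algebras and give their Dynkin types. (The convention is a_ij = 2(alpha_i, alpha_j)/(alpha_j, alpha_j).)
The diagram associated to this matrix has two connected components: the simple roots {alpha_2, alpha_5, alpha_7, alpha_8} form a chain of 4 nodes with single edges (A_4), and {alpha_1, alpha_3, alpha_4, alpha_6} form a chain of 4 nodes with a double edge at one end; the terminal node there is the unique short simple root (B_4). A semisimple Lie algebra decomposes uniquely as the direct sum of simple ideals, one per connected component of its Dynkin diagram, so g ≅ A_4 ⊕ B_4 (dimension 24 + 36 = 60).

A_4 ⊕ B_4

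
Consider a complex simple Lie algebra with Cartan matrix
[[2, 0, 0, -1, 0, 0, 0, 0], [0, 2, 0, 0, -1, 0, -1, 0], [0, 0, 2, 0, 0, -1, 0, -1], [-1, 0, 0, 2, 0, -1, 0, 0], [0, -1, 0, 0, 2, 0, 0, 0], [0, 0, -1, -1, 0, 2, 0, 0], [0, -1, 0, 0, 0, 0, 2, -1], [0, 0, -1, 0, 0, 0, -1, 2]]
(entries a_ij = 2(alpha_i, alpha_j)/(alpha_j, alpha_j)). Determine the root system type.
A_8

The matrix has rank 8 with 2's on the diagonal. Reading the off-diagonal entries as Dynkin edges (a single edge where a_ij = a_ji = -1; a double or triple edge where a_ij * a_ji = 2 or 3), the diagram is a chain of 8 nodes with single edges (A_8). One simple-root ordering that puts it in standard form is (alpha_5, alpha_2, alpha_7, alpha_8, alpha_3, alpha_6, alpha_4, alpha_1). So the algebra is type A_8, i.e. sl(9).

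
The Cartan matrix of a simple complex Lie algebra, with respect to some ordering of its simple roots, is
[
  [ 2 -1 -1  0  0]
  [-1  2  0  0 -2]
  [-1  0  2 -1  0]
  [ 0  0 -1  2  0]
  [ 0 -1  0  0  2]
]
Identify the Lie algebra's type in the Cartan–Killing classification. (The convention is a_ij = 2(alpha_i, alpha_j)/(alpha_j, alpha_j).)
B_5 (so(11))

The matrix has rank 5 with 2's on the diagonal. Reading the off-diagonal entries as Dynkin edges (a single edge where a_ij = a_ji = -1; a double or triple edge where a_ij * a_ji = 2 or 3), the diagram is a chain of 5 nodes with a double edge at one end; the terminal node there is the unique short simple root (B_5). One simple-root ordering that puts it in standard form is (alpha_4, alpha_3, alpha_1, alpha_2, alpha_5). So the algebra is type B_5, i.e. so(11).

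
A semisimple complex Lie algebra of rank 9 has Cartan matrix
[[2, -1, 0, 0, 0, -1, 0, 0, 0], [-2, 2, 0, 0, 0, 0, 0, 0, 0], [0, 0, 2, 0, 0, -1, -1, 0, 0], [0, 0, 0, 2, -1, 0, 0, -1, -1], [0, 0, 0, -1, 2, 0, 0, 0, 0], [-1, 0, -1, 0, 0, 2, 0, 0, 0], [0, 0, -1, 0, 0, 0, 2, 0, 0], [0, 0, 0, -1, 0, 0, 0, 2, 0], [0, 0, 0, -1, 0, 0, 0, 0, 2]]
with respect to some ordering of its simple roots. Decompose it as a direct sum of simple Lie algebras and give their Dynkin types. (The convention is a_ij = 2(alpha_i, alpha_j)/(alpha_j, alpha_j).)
C5 + D4

The diagram associated to this matrix has two connected components: the simple roots {alpha_1, alpha_2, alpha_3, alpha_6, alpha_7} form a chain of 5 nodes with a double edge at one end; the terminal node there is the unique long simple root (C_5), and {alpha_4, alpha_5, alpha_8, alpha_9} form a chain of 2 nodes with a fork of two nodes at one end (D_4). A semisimple Lie algebra decomposes uniquely as the direct sum of simple ideals, one per connected component of its Dynkin diagram, so g ≅ C_5 ⊕ D_4 (dimension 55 + 28 = 83).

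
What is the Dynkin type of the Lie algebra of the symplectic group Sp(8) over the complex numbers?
type C_4

This is sp(8), which has dimension 8(8+1)/2 = 36 and rank 8/2 = 4. In the classification of classical Lie algebras, the symplectic algebra sp(2n) has type C_n; here n = 4, so the Dynkin diagram is a chain of 4 nodes with a double edge at one end; the terminal node there is the unique long simple root (C_4). Hence the type is C_4.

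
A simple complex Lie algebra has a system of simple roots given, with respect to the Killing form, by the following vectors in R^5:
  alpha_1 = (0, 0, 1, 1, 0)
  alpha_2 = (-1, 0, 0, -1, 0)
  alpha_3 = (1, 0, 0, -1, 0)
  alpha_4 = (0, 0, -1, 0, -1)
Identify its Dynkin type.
Compute the Cartan integers a_ij = 2(alpha_i, alpha_j)/(alpha_j, alpha_j); the resulting 4x4 Cartan matrix is
[[2, -1, -1, -1], [-1, 2, 0, 0], [-1, 0, 2, 0], [-1, 0, 0, 2]].
All simple roots have the same length, so the diagram is simply laced. The associated Dynkin diagram is a chain of 2 nodes with a fork of two nodes at one end (D_4), so the type is D_4 (the algebra so(8)).

D_4 (so(8))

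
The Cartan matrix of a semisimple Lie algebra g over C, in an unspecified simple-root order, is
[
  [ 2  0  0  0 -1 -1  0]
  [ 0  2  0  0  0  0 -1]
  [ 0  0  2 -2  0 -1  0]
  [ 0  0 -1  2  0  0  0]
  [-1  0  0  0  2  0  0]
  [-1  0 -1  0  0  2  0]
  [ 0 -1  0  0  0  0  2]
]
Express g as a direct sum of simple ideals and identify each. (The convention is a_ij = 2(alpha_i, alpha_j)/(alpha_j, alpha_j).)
A2 ⊕ B5

The diagram associated to this matrix has two connected components: the simple roots {alpha_2, alpha_7} form a chain of 2 nodes with single edges (A_2), and {alpha_1, alpha_3, alpha_4, alpha_5, alpha_6} form a chain of 5 nodes with a double edge at one end; the terminal node there is the unique short simple root (B_5). A semisimple Lie algebra decomposes uniquely as the direct sum of simple ideals, one per connected component of its Dynkin diagram, so g ≅ A_2 ⊕ B_5 (dimension 8 + 55 = 63).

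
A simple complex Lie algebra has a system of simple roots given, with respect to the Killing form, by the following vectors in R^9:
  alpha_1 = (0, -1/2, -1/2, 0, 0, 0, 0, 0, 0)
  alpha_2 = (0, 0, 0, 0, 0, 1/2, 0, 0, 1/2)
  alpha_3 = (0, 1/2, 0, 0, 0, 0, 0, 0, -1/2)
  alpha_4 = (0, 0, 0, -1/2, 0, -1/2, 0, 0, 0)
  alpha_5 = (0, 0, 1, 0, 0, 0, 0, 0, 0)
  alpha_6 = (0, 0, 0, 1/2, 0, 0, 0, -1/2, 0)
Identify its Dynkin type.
Compute the Cartan integers a_ij = 2(alpha_i, alpha_j)/(alpha_j, alpha_j); the resulting 6x6 Cartan matrix is
[[2, 0, -1, 0, -1, 0], [0, 2, -1, -1, 0, 0], [-1, -1, 2, 0, 0, 0], [0, -1, 0, 2, 0, -1], [-2, 0, 0, 0, 2, 0], [0, 0, 0, -1, 0, 2]].
The roots have two lengths (squared-length ratio 2:1); the short ones are alpha_{1,2,3,4,6}. The associated Dynkin diagram is a chain of 6 nodes with a double edge at one end; the terminal node there is the unique long simple root (C_6), so the type is C_6 (the algebra sp(12)).

C_6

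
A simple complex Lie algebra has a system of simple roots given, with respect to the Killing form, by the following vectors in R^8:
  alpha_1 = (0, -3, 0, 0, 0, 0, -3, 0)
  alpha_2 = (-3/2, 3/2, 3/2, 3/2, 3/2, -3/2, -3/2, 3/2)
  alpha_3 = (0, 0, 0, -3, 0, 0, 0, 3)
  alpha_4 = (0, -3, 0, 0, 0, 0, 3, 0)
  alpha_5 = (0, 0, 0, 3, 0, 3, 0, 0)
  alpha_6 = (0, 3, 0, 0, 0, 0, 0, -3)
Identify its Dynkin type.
Compute the Cartan integers a_ij = 2(alpha_i, alpha_j)/(alpha_j, alpha_j); the resulting 6x6 Cartan matrix is
[[2, 0, 0, 0, 0, -1], [0, 2, 0, -1, 0, 0], [0, 0, 2, 0, -1, -1], [0, -1, 0, 2, 0, -1], [0, 0, -1, 0, 2, 0], [-1, 0, -1, -1, 0, 2]].
All simple roots have the same length, so the diagram is simply laced. The associated Dynkin diagram is a chain of 5 nodes with one extra node attached to the third node from one end (E_6), so the type is E_6.

E_6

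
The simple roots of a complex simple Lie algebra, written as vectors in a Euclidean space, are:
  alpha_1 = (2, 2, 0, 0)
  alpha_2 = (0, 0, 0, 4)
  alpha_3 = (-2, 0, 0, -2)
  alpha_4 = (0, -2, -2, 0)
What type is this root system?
type C_4

Compute the Cartan integers a_ij = 2(alpha_i, alpha_j)/(alpha_j, alpha_j); the resulting 4x4 Cartan matrix is
[[2, 0, -1, -1], [0, 2, -2, 0], [-1, -1, 2, 0], [-1, 0, 0, 2]].
The roots have two lengths (squared-length ratio 2:1); the short ones are alpha_{1,3,4}. The associated Dynkin diagram is a chain of 4 nodes with a double edge at one end; the terminal node there is the unique long simple root (C_4), so the type is C_4 (the algebra sp(8)).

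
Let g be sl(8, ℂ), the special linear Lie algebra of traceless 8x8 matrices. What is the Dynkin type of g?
type A_7

This is sl(8), which has dimension 8^2 - 1 = 63 and rank 8 - 1 = 7 (a Cartan subalgebra is the diagonal traceless matrices). In the classification of classical Lie algebras, the special linear algebra sl(n+1) has type A_n; here n = 7, so the Dynkin diagram is a chain of 7 nodes with single edges (A_7). Hence the type is A_7.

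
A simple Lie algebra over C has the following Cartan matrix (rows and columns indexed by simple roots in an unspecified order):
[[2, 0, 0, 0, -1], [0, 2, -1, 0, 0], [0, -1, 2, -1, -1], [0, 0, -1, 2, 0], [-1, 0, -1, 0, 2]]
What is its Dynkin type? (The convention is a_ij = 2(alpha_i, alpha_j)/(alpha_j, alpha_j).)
The matrix has rank 5 with 2's on the diagonal. Reading the off-diagonal entries as Dynkin edges (a single edge where a_ij = a_ji = -1; a double or triple edge where a_ij * a_ji = 2 or 3), the diagram is a chain of 3 nodes with a fork of two nodes at one end (D_5). One simple-root ordering that puts it in standard form is (alpha_1, alpha_5, alpha_3, alpha_4, alpha_2). So the algebra is type D_5, i.e. so(10).

D5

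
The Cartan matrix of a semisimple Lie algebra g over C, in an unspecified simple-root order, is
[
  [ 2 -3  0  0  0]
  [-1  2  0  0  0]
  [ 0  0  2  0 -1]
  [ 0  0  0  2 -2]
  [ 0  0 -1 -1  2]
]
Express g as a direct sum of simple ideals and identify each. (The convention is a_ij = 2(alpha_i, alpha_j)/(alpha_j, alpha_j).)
The diagram associated to this matrix has two connected components: the simple roots {alpha_3, alpha_4, alpha_5} form a chain of 3 nodes with a double edge at one end; the terminal node there is the unique long simple root (C_3), and {alpha_1, alpha_2} form two nodes joined by a triple edge (G_2). A semisimple Lie algebra decomposes uniquely as the direct sum of simple ideals, one per connected component of its Dynkin diagram, so g ≅ C_3 ⊕ G_2 (dimension 21 + 14 = 35).

C3 ⊕ G2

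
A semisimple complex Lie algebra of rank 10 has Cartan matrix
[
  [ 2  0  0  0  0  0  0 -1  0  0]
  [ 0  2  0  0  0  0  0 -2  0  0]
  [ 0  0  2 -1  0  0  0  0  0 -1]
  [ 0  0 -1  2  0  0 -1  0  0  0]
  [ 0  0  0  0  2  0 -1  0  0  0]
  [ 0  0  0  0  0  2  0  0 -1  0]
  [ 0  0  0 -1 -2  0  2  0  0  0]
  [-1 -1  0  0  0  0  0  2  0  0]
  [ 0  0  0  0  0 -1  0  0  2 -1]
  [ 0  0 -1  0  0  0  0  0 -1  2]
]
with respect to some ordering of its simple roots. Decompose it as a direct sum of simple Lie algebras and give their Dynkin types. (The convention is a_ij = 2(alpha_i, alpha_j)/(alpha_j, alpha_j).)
B_7 + C_3

The diagram associated to this matrix has two connected components: the simple roots {alpha_3, alpha_4, alpha_5, alpha_6, alpha_7, alpha_9, alpha_10} form a chain of 7 nodes with a double edge at one end; the terminal node there is the unique short simple root (B_7), and {alpha_1, alpha_2, alpha_8} form a chain of 3 nodes with a double edge at one end; the terminal node there is the unique long simple root (C_3). A semisimple Lie algebra decomposes uniquely as the direct sum of simple ideals, one per connected component of its Dynkin diagram, so g ≅ B_7 ⊕ C_3 (dimension 105 + 21 = 126).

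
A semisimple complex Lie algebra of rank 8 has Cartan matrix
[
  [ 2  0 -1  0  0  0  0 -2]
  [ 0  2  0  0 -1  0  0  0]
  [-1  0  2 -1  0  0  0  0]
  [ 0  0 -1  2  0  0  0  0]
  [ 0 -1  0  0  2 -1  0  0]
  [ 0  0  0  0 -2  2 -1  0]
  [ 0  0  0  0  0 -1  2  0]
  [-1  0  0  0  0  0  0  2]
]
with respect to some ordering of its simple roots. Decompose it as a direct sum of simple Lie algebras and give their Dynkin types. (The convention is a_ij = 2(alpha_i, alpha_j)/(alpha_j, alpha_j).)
The diagram associated to this matrix has two connected components: the simple roots {alpha_1, alpha_3, alpha_4, alpha_8} form a chain of 4 nodes with a double edge at one end; the terminal node there is the unique short simple root (B_4), and {alpha_2, alpha_5, alpha_6, alpha_7} form a chain of 4 nodes with a double edge between the middle two (F_4). A semisimple Lie algebra decomposes uniquely as the direct sum of simple ideals, one per connected component of its Dynkin diagram, so g ≅ B_4 ⊕ F_4 (dimension 36 + 52 = 88).

B_4 (so(9)) ⊕ F_4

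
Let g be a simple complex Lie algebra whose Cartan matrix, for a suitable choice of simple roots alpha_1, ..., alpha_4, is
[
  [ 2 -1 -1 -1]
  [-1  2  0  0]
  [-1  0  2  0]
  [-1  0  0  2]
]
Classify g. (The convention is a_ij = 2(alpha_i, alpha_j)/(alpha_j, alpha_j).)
D_4 (so(8))

The matrix has rank 4 with 2's on the diagonal. Reading the off-diagonal entries as Dynkin edges (a single edge where a_ij = a_ji = -1; a double or triple edge where a_ij * a_ji = 2 or 3), the diagram is a chain of 2 nodes with a fork of two nodes at one end (D_4). One simple-root ordering that puts it in standard form is (alpha_2, alpha_1, alpha_3, alpha_4). So the algebra is type D_4, i.e. so(8).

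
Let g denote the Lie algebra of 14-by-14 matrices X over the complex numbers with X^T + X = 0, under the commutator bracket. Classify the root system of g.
This is so(14) with 14 even, which has dimension 14(14-1)/2 = 91 and rank 14/2 = 7. In the classification of classical Lie algebras, the orthogonal algebra so(2n) in an even number of variables has type D_n; here n = 7, so the Dynkin diagram is a chain of 5 nodes with a fork of two nodes at one end (D_7). Hence the type is D_7.

D_7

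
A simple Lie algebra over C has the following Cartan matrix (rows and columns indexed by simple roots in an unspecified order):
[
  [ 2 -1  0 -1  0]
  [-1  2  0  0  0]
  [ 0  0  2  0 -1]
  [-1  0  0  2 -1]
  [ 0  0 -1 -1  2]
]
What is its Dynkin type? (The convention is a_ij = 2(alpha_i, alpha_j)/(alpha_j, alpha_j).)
The matrix has rank 5 with 2's on the diagonal. Reading the off-diagonal entries as Dynkin edges (a single edge where a_ij = a_ji = -1; a double or triple edge where a_ij * a_ji = 2 or 3), the diagram is a chain of 5 nodes with single edges (A_5). One simple-root ordering that puts it in standard form is (alpha_2, alpha_1, alpha_4, alpha_5, alpha_3). So the algebra is type A_5, i.e. sl(6).

A_5 (sl(6))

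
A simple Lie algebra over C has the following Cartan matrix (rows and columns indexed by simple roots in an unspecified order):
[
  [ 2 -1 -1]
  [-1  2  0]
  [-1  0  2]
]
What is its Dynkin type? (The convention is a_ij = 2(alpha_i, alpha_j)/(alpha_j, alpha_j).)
The matrix has rank 3 with 2's on the diagonal. Reading the off-diagonal entries as Dynkin edges (a single edge where a_ij = a_ji = -1; a double or triple edge where a_ij * a_ji = 2 or 3), the diagram is a chain of 3 nodes with single edges (A_3). One simple-root ordering that puts it in standard form is (alpha_3, alpha_1, alpha_2). So the algebra is type A_3, i.e. sl(4).

A3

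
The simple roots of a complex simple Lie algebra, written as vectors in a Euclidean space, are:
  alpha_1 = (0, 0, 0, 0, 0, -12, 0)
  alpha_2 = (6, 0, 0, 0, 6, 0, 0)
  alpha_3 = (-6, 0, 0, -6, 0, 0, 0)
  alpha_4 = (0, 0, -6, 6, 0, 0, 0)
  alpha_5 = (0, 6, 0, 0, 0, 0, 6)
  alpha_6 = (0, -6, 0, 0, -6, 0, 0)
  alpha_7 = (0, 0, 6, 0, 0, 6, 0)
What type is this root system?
Compute the Cartan integers a_ij = 2(alpha_i, alpha_j)/(alpha_j, alpha_j); the resulting 7x7 Cartan matrix is
[[2, 0, 0, 0, 0, 0, -2], [0, 2, -1, 0, 0, -1, 0], [0, -1, 2, -1, 0, 0, 0], [0, 0, -1, 2, 0, 0, -1], [0, 0, 0, 0, 2, -1, 0], [0, -1, 0, 0, -1, 2, 0], [-1, 0, 0, -1, 0, 0, 2]].
The roots have two lengths (squared-length ratio 2:1); the short ones are alpha_{2,3,4,5,6,7}. The associated Dynkin diagram is a chain of 7 nodes with a double edge at one end; the terminal node there is the unique long simple root (C_7), so the type is C_7 (the algebra sp(14)).

C7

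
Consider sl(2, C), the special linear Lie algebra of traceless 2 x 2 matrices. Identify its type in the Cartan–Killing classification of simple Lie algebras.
A_1

This is sl(2), which has dimension 2^2 - 1 = 3 and rank 2 - 1 = 1 (a Cartan subalgebra is the diagonal traceless matrices). In the classification of classical Lie algebras, the special linear algebra sl(n+1) has type A_n; here n = 1, so the Dynkin diagram is a chain of 1 nodes with single edges (A_1). Hence the type is A_1.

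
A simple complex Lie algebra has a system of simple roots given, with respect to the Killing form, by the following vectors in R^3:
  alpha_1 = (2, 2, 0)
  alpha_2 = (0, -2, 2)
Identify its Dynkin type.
Compute the Cartan integers a_ij = 2(alpha_i, alpha_j)/(alpha_j, alpha_j); the resulting 2x2 Cartan matrix is
[[2, -1], [-1, 2]].
All simple roots have the same length, so the diagram is simply laced. The associated Dynkin diagram is a chain of 2 nodes with single edges (A_2), so the type is A_2 (the algebra sl(3)).

A_2 (sl(3))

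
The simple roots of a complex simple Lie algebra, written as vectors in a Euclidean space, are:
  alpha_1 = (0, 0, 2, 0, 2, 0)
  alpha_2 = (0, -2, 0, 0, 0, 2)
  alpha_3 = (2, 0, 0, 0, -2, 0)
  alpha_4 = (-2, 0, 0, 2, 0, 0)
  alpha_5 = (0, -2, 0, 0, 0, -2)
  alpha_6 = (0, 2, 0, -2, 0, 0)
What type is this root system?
Compute the Cartan integers a_ij = 2(alpha_i, alpha_j)/(alpha_j, alpha_j); the resulting 6x6 Cartan matrix is
[[2, 0, -1, 0, 0, 0], [0, 2, 0, 0, 0, -1], [-1, 0, 2, -1, 0, 0], [0, 0, -1, 2, 0, -1], [0, 0, 0, 0, 2, -1], [0, -1, 0, -1, -1, 2]].
All simple roots have the same length, so the diagram is simply laced. The associated Dynkin diagram is a chain of 4 nodes with a fork of two nodes at one end (D_6), so the type is D_6 (the algebra so(12)).

D_6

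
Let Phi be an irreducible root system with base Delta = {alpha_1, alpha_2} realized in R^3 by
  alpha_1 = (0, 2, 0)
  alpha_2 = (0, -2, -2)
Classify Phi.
Compute the Cartan integers a_ij = 2(alpha_i, alpha_j)/(alpha_j, alpha_j); the resulting 2x2 Cartan matrix is
[[2, -1], [-2, 2]].
The roots have two lengths (squared-length ratio 2:1); the short ones are alpha_{1}. The associated Dynkin diagram is a chain of 2 nodes with a double edge at one end; the terminal node there is the unique short simple root (B_2), so the type is B_2 (the algebra so(5)).

B_2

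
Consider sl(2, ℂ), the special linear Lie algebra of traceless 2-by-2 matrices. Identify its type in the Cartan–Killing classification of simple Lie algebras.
This is sl(2), which has dimension 2^2 - 1 = 3 and rank 2 - 1 = 1 (a Cartan subalgebra is the diagonal traceless matrices). In the classification of classical Lie algebras, the special linear algebra sl(n+1) has type A_n; here n = 1, so the Dynkin diagram is a chain of 1 nodes with single edges (A_1). Hence the type is A_1.

type A_1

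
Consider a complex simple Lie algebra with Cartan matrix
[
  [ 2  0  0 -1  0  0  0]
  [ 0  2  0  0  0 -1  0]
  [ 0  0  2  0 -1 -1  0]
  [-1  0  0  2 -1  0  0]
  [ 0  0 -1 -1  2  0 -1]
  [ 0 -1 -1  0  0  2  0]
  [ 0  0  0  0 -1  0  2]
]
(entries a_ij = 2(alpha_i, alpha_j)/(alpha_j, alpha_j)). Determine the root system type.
E_7

The matrix has rank 7 with 2's on the diagonal. Reading the off-diagonal entries as Dynkin edges (a single edge where a_ij = a_ji = -1; a double or triple edge where a_ij * a_ji = 2 or 3), the diagram is a chain of 6 nodes with one extra node attached to the third node from one end (E_7). One simple-root ordering that puts it in standard form is (alpha_1, alpha_7, alpha_4, alpha_5, alpha_3, alpha_6, alpha_2). So the algebra is type E_7.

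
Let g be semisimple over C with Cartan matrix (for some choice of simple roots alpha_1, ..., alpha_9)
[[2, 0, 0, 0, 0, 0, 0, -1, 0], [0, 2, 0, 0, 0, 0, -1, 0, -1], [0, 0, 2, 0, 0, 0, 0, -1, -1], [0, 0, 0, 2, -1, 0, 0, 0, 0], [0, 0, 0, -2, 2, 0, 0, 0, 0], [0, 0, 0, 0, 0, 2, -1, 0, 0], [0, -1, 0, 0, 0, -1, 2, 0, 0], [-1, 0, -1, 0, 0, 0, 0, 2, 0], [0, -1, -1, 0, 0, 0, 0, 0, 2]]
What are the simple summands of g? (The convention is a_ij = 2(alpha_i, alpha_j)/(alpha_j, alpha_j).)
A_7 (sl(8)) ⊕ B_2 (so(5))

The diagram associated to this matrix has two connected components: the simple roots {alpha_1, alpha_2, alpha_3, alpha_6, alpha_7, alpha_8, alpha_9} form a chain of 7 nodes with single edges (A_7), and {alpha_4, alpha_5} form a chain of 2 nodes with a double edge at one end; the terminal node there is the unique short simple root (B_2). A semisimple Lie algebra decomposes uniquely as the direct sum of simple ideals, one per connected component of its Dynkin diagram, so g ≅ A_7 ⊕ B_2 (dimension 63 + 10 = 73).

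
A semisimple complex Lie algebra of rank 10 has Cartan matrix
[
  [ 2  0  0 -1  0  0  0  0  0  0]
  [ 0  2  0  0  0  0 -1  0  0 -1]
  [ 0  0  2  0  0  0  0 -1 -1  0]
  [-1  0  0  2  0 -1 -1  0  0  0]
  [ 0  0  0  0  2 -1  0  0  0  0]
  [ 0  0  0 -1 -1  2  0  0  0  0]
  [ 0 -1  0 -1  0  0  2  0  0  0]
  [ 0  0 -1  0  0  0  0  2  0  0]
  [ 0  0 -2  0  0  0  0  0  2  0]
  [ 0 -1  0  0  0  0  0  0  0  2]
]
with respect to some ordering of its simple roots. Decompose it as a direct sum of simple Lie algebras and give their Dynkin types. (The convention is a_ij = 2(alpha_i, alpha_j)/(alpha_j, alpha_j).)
The diagram associated to this matrix has two connected components: the simple roots {alpha_3, alpha_8, alpha_9} form a chain of 3 nodes with a double edge at one end; the terminal node there is the unique long simple root (C_3), and {alpha_1, alpha_2, alpha_4, alpha_5, alpha_6, alpha_7, alpha_10} form a chain of 6 nodes with one extra node attached to the third node from one end (E_7). A semisimple Lie algebra decomposes uniquely as the direct sum of simple ideals, one per connected component of its Dynkin diagram, so g ≅ C_3 ⊕ E_7 (dimension 21 + 133 = 154).

C_3 (sp(6)) + E_7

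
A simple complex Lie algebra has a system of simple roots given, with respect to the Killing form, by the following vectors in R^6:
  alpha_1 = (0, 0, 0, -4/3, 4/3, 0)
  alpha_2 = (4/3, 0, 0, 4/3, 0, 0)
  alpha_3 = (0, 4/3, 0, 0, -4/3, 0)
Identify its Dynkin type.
A_3

Compute the Cartan integers a_ij = 2(alpha_i, alpha_j)/(alpha_j, alpha_j); the resulting 3x3 Cartan matrix is
[[2, -1, -1], [-1, 2, 0], [-1, 0, 2]].
All simple roots have the same length, so the diagram is simply laced. The associated Dynkin diagram is a chain of 3 nodes with single edges (A_3), so the type is A_3 (the algebra sl(4)).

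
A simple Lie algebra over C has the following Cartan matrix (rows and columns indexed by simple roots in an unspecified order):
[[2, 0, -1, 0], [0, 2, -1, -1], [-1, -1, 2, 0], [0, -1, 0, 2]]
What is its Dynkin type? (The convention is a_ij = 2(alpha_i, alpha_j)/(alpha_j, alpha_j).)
A_4 (sl(5))

The matrix has rank 4 with 2's on the diagonal. Reading the off-diagonal entries as Dynkin edges (a single edge where a_ij = a_ji = -1; a double or triple edge where a_ij * a_ji = 2 or 3), the diagram is a chain of 4 nodes with single edges (A_4). One simple-root ordering that puts it in standard form is (alpha_4, alpha_2, alpha_3, alpha_1). So the algebra is type A_4, i.e. sl(5).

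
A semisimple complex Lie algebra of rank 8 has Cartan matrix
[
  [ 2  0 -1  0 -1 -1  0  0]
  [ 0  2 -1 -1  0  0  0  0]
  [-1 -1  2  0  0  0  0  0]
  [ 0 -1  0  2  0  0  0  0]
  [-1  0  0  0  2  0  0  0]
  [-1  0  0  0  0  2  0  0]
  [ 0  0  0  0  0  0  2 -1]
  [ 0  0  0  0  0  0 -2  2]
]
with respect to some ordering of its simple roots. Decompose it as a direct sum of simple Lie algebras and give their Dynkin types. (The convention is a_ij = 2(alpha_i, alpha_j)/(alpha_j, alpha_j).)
B_2 + D_6

The diagram associated to this matrix has two connected components: the simple roots {alpha_7, alpha_8} form a chain of 2 nodes with a double edge at one end; the terminal node there is the unique short simple root (B_2), and {alpha_1, alpha_2, alpha_3, alpha_4, alpha_5, alpha_6} form a chain of 4 nodes with a fork of two nodes at one end (D_6). A semisimple Lie algebra decomposes uniquely as the direct sum of simple ideals, one per connected component of its Dynkin diagram, so g ≅ B_2 ⊕ D_6 (dimension 10 + 66 = 76).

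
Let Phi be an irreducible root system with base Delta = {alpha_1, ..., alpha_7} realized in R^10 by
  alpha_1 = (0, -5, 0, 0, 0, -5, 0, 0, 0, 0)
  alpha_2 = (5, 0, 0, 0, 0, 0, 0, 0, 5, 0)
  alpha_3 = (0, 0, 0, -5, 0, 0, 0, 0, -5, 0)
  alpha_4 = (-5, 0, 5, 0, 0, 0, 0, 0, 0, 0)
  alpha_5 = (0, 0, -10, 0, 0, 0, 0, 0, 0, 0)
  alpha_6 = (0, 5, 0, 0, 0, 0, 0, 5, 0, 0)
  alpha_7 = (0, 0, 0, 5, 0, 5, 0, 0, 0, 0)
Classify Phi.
C_7

Compute the Cartan integers a_ij = 2(alpha_i, alpha_j)/(alpha_j, alpha_j); the resulting 7x7 Cartan matrix is
[[2, 0, 0, 0, 0, -1, -1], [0, 2, -1, -1, 0, 0, 0], [0, -1, 2, 0, 0, 0, -1], [0, -1, 0, 2, -1, 0, 0], [0, 0, 0, -2, 2, 0, 0], [-1, 0, 0, 0, 0, 2, 0], [-1, 0, -1, 0, 0, 0, 2]].
The roots have two lengths (squared-length ratio 2:1); the short ones are alpha_{1,2,3,4,6,7}. The associated Dynkin diagram is a chain of 7 nodes with a double edge at one end; the terminal node there is the unique long simple root (C_7), so the type is C_7 (the algebra sp(14)).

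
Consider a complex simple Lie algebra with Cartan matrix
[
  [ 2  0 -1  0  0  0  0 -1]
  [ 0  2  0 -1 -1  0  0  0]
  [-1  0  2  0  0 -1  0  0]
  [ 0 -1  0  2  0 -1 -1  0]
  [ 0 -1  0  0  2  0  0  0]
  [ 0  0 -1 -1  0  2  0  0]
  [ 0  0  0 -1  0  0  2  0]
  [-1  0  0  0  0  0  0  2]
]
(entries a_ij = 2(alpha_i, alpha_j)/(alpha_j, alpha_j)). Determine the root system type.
The matrix has rank 8 with 2's on the diagonal. Reading the off-diagonal entries as Dynkin edges (a single edge where a_ij = a_ji = -1; a double or triple edge where a_ij * a_ji = 2 or 3), the diagram is a chain of 7 nodes with one extra node attached to the third node from one end (E_8). One simple-root ordering that puts it in standard form is (alpha_5, alpha_7, alpha_2, alpha_4, alpha_6, alpha_3, alpha_1, alpha_8). So the algebra is type E_8.

type E_8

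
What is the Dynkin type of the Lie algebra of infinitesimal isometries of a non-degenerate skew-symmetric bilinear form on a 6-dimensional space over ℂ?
This is sp(6), which has dimension 6(6+1)/2 = 21 and rank 6/2 = 3. In the classification of classical Lie algebras, the symplectic algebra sp(2n) has type C_n; here n = 3, so the Dynkin diagram is a chain of 3 nodes with a double edge at one end; the terminal node there is the unique long simple root (C_3). Hence the type is C_3.

C3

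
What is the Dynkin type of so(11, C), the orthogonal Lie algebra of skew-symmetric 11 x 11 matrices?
This is so(11) with 11 odd, which has dimension 11(11-1)/2 = 55 and rank (11-1)/2 = 5. In the classification of classical Lie algebras, the orthogonal algebra so(2n+1) in an odd number of variables has type B_n; here n = 5, so the Dynkin diagram is a chain of 5 nodes with a double edge at one end; the terminal node there is the unique short simple root (B_5). Hence the type is B_5.

type B_5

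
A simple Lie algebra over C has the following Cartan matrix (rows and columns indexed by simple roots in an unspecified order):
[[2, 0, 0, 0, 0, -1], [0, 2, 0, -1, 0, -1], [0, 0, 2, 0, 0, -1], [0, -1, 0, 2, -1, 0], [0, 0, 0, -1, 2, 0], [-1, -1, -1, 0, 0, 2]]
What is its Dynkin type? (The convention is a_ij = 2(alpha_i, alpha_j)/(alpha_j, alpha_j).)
The matrix has rank 6 with 2's on the diagonal. Reading the off-diagonal entries as Dynkin edges (a single edge where a_ij = a_ji = -1; a double or triple edge where a_ij * a_ji = 2 or 3), the diagram is a chain of 4 nodes with a fork of two nodes at one end (D_6). One simple-root ordering that puts it in standard form is (alpha_5, alpha_4, alpha_2, alpha_6, alpha_3, alpha_1). So the algebra is type D_6, i.e. so(12).

type D_6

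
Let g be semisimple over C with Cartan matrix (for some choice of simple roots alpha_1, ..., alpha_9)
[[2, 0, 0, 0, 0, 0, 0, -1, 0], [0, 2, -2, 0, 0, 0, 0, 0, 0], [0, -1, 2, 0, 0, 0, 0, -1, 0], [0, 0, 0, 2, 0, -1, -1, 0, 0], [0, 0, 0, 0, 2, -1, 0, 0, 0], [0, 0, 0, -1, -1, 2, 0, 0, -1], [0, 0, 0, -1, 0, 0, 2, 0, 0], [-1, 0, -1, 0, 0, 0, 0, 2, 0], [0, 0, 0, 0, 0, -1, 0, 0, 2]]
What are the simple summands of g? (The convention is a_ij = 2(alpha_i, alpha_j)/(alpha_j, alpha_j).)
C_4 + D_5

The diagram associated to this matrix has two connected components: the simple roots {alpha_1, alpha_2, alpha_3, alpha_8} form a chain of 4 nodes with a double edge at one end; the terminal node there is the unique long simple root (C_4), and {alpha_4, alpha_5, alpha_6, alpha_7, alpha_9} form a chain of 3 nodes with a fork of two nodes at one end (D_5). A semisimple Lie algebra decomposes uniquely as the direct sum of simple ideals, one per connected component of its Dynkin diagram, so g ≅ C_4 ⊕ D_5 (dimension 36 + 45 = 81).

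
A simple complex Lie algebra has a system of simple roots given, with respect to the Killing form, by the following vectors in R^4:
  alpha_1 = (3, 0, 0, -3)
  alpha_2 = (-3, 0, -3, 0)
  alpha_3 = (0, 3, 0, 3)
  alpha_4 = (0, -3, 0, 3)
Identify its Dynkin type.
type D_4

Compute the Cartan integers a_ij = 2(alpha_i, alpha_j)/(alpha_j, alpha_j); the resulting 4x4 Cartan matrix is
[[2, -1, -1, -1], [-1, 2, 0, 0], [-1, 0, 2, 0], [-1, 0, 0, 2]].
All simple roots have the same length, so the diagram is simply laced. The associated Dynkin diagram is a chain of 2 nodes with a fork of two nodes at one end (D_4), so the type is D_4 (the algebra so(8)).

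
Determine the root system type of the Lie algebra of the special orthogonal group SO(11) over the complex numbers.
B5

This is so(11) with 11 odd, which has dimension 11(11-1)/2 = 55 and rank (11-1)/2 = 5. In the classification of classical Lie algebras, the orthogonal algebra so(2n+1) in an odd number of variables has type B_n; here n = 5, so the Dynkin diagram is a chain of 5 nodes with a double edge at one end; the terminal node there is the unique short simple root (B_5). Hence the type is B_5.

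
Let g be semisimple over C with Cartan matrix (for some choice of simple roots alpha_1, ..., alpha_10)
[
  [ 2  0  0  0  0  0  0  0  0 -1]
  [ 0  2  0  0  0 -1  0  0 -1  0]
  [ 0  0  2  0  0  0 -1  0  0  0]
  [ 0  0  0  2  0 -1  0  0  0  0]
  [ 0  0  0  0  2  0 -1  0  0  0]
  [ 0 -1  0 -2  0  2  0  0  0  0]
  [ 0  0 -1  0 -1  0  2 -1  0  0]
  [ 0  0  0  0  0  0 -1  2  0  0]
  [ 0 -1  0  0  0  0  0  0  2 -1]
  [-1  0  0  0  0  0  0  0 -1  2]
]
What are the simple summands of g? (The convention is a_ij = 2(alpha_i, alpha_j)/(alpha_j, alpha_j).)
The diagram associated to this matrix has two connected components: the simple roots {alpha_1, alpha_2, alpha_4, alpha_6, alpha_9, alpha_10} form a chain of 6 nodes with a double edge at one end; the terminal node there is the unique short simple root (B_6), and {alpha_3, alpha_5, alpha_7, alpha_8} form a chain of 2 nodes with a fork of two nodes at one end (D_4). A semisimple Lie algebra decomposes uniquely as the direct sum of simple ideals, one per connected component of its Dynkin diagram, so g ≅ B_6 ⊕ D_4 (dimension 78 + 28 = 106).

B_6 (so(13)) ⊕ D_4 (so(8))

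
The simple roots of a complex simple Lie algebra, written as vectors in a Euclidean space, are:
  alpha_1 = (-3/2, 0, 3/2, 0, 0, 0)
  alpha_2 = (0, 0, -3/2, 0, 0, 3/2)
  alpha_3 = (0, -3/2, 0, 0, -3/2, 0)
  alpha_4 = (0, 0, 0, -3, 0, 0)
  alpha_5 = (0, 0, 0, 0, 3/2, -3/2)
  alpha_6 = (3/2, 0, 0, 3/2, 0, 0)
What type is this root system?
C_6

Compute the Cartan integers a_ij = 2(alpha_i, alpha_j)/(alpha_j, alpha_j); the resulting 6x6 Cartan matrix is
[[2, -1, 0, 0, 0, -1], [-1, 2, 0, 0, -1, 0], [0, 0, 2, 0, -1, 0], [0, 0, 0, 2, 0, -2], [0, -1, -1, 0, 2, 0], [-1, 0, 0, -1, 0, 2]].
The roots have two lengths (squared-length ratio 2:1); the short ones are alpha_{1,2,3,5,6}. The associated Dynkin diagram is a chain of 6 nodes with a double edge at one end; the terminal node there is the unique long simple root (C_6), so the type is C_6 (the algebra sp(12)).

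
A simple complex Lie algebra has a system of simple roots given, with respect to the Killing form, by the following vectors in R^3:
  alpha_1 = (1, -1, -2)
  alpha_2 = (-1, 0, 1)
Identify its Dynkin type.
G2

Compute the Cartan integers a_ij = 2(alpha_i, alpha_j)/(alpha_j, alpha_j); the resulting 2x2 Cartan matrix is
[[2, -3], [-1, 2]].
The roots have two lengths (squared-length ratio 3:1); the short ones are alpha_{2}. The associated Dynkin diagram is two nodes joined by a triple edge (G_2), so the type is G_2.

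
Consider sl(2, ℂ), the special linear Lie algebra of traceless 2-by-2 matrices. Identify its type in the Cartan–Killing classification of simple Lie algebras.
This is sl(2), which has dimension 2^2 - 1 = 3 and rank 2 - 1 = 1 (a Cartan subalgebra is the diagonal traceless matrices). In the classification of classical Lie algebras, the special linear algebra sl(n+1) has type A_n; here n = 1, so the Dynkin diagram is a chain of 1 nodes with single edges (A_1). Hence the type is A_1.

A_1 (sl(2))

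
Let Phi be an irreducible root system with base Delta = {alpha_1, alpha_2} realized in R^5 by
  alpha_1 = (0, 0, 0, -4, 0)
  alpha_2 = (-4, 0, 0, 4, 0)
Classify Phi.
B2

Compute the Cartan integers a_ij = 2(alpha_i, alpha_j)/(alpha_j, alpha_j); the resulting 2x2 Cartan matrix is
[[2, -1], [-2, 2]].
The roots have two lengths (squared-length ratio 2:1); the short ones are alpha_{1}. The associated Dynkin diagram is a chain of 2 nodes with a double edge at one end; the terminal node there is the unique short simple root (B_2), so the type is B_2 (the algebra so(5)).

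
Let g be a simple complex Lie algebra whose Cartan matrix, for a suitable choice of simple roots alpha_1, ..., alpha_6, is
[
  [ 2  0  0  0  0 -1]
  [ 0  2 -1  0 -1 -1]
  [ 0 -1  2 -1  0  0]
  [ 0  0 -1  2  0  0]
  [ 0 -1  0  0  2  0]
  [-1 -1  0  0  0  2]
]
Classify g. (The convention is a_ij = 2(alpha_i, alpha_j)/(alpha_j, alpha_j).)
E6

The matrix has rank 6 with 2's on the diagonal. Reading the off-diagonal entries as Dynkin edges (a single edge where a_ij = a_ji = -1; a double or triple edge where a_ij * a_ji = 2 or 3), the diagram is a chain of 5 nodes with one extra node attached to the third node from one end (E_6). One simple-root ordering that puts it in standard form is (alpha_1, alpha_5, alpha_6, alpha_2, alpha_3, alpha_4). So the algebra is type E_6.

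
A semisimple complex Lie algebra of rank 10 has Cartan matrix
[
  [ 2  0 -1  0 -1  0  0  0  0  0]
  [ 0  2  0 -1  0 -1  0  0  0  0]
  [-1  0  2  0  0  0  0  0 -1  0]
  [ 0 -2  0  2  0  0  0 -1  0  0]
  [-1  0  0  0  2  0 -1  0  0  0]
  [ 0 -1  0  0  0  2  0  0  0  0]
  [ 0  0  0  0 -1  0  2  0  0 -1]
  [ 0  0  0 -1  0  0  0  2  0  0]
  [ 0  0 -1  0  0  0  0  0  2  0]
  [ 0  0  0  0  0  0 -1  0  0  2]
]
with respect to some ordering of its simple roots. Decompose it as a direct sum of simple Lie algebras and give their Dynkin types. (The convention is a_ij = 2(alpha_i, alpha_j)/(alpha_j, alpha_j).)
The diagram associated to this matrix has two connected components: the simple roots {alpha_1, alpha_3, alpha_5, alpha_7, alpha_9, alpha_10} form a chain of 6 nodes with single edges (A_6), and {alpha_2, alpha_4, alpha_6, alpha_8} form a chain of 4 nodes with a double edge between the middle two (F_4). A semisimple Lie algebra decomposes uniquely as the direct sum of simple ideals, one per connected component of its Dynkin diagram, so g ≅ A_6 ⊕ F_4 (dimension 48 + 52 = 100).

A_6 (sl(7)) ⊕ F_4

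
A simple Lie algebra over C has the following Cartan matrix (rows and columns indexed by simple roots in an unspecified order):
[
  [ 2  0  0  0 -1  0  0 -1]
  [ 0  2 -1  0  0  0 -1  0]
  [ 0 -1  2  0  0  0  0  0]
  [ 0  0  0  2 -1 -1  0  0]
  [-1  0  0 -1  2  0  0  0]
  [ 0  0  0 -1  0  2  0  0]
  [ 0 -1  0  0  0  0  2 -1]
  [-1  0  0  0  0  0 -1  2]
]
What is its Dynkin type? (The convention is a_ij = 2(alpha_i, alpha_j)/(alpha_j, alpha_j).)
type A_8

The matrix has rank 8 with 2's on the diagonal. Reading the off-diagonal entries as Dynkin edges (a single edge where a_ij = a_ji = -1; a double or triple edge where a_ij * a_ji = 2 or 3), the diagram is a chain of 8 nodes with single edges (A_8). One simple-root ordering that puts it in standard form is (alpha_3, alpha_2, alpha_7, alpha_8, alpha_1, alpha_5, alpha_4, alpha_6). So the algebra is type A_8, i.e. sl(9).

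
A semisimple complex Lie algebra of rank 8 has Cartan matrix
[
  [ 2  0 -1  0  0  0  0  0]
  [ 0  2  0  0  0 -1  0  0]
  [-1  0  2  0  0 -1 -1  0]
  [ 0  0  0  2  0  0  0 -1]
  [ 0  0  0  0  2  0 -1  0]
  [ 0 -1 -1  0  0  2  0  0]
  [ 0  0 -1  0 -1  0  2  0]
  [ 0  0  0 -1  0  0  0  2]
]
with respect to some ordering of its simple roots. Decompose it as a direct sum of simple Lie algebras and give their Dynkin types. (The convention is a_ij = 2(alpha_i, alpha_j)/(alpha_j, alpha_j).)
The diagram associated to this matrix has two connected components: the simple roots {alpha_4, alpha_8} form a chain of 2 nodes with single edges (A_2), and {alpha_1, alpha_2, alpha_3, alpha_5, alpha_6, alpha_7} form a chain of 5 nodes with one extra node attached to the third node from one end (E_6). A semisimple Lie algebra decomposes uniquely as the direct sum of simple ideals, one per connected component of its Dynkin diagram, so g ≅ A_2 ⊕ E_6 (dimension 8 + 78 = 86).

A_2 (sl(3)) + E_6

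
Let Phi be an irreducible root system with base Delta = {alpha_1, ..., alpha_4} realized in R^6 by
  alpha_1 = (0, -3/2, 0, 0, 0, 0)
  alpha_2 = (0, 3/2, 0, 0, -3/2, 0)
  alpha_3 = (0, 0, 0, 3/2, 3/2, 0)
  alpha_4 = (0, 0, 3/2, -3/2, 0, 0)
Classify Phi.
Compute the Cartan integers a_ij = 2(alpha_i, alpha_j)/(alpha_j, alpha_j); the resulting 4x4 Cartan matrix is
[[2, -1, 0, 0], [-2, 2, -1, 0], [0, -1, 2, -1], [0, 0, -1, 2]].
The roots have two lengths (squared-length ratio 2:1); the short ones are alpha_{1}. The associated Dynkin diagram is a chain of 4 nodes with a double edge at one end; the terminal node there is the unique short simple root (B_4), so the type is B_4 (the algebra so(9)).

type B_4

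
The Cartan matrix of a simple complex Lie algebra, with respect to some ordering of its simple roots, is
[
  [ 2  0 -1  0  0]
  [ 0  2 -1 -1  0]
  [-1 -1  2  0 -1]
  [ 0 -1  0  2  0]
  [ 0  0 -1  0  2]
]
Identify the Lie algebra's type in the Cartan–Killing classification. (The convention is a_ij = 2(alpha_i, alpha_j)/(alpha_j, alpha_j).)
D_5

The matrix has rank 5 with 2's on the diagonal. Reading the off-diagonal entries as Dynkin edges (a single edge where a_ij = a_ji = -1; a double or triple edge where a_ij * a_ji = 2 or 3), the diagram is a chain of 3 nodes with a fork of two nodes at one end (D_5). One simple-root ordering that puts it in standard form is (alpha_4, alpha_2, alpha_3, alpha_1, alpha_5). So the algebra is type D_5, i.e. so(10).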